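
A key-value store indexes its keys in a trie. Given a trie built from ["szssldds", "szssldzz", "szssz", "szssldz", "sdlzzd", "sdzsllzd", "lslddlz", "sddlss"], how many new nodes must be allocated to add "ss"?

1

The longest prefix of "ss" already in the trie is "s" (length 1).
So 2 − 1 = 1 new nodes.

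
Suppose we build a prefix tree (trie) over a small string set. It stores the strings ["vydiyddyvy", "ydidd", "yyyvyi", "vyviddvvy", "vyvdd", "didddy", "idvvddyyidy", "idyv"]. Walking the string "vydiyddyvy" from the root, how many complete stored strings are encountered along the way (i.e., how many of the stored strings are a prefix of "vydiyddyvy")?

Walk "vydiyddyvy" from the root; an end-of-word marker is hit whenever a stored word is a prefix of "vydiyddyvy".
Prefixes of the query that are stored words: "vydiyddyvy"
Count: 1

1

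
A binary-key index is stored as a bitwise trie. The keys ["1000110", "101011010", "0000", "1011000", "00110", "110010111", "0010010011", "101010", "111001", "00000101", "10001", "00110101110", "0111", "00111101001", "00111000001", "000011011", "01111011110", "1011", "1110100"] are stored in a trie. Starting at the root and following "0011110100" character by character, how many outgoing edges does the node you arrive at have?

Walk "0011110100" from the root, arriving at one node.
Characters that immediately follow "0011110100" among the stored strings: {1}.
That node has 1 child edge.

1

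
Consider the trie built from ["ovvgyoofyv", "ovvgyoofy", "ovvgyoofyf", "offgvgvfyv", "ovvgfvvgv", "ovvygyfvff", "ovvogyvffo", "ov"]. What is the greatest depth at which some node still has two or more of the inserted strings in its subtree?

Equivalently: take the maximum, over all pairs, of their longest common prefix length.
e.g. "ovvgyoofy" and "ovvgyoofyf" share the prefix "ovvgyoofy" of length 9; no pair shares a longer one.
Longest shared-prefix length: 9

9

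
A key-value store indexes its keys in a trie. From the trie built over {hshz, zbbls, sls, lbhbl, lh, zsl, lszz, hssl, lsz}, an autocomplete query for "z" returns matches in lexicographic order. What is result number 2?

zsl

DFS of the "z" subtree visits, in order: "zbbls", "zsl"
The 2nd is zsl.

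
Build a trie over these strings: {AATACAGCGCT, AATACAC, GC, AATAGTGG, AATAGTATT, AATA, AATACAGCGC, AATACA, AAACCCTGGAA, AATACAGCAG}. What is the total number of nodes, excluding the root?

For each word, the new-node count is its length minus the longest prefix already in the trie:
  "AATACAGCGCT" → 11 new (A, A, T, A, C, A, G, C, G, C, T)
  "AATACAC" → prefix "AATACA" already present; 1 new (C)
  "GC" → 2 new (G, C)
  "AATAGTGG" → prefix "AATA" already present; 4 new (G, T, G, G)
  "AATAGTATT" → prefix "AATAGT" already present; 3 new (A, T, T)
  "AATA" → prefix "AATA" already present; 0 new (none)
  "AATACAGCGC" → prefix "AATACAGCGC" already present; 0 new (none)
  "AATACA" → prefix "AATACA" already present; 0 new (none)
  "AAACCCTGGAA" → prefix "AA" already present; 9 new (A, C, C, C, T, G, G, A, A)
  "AATACAGCAG" → prefix "AATACAGC" already present; 2 new (A, G)
Total nodes = 11 + 1 + 2 + 4 + 3 + 0 + 0 + 0 + 9 + 2 = 32

32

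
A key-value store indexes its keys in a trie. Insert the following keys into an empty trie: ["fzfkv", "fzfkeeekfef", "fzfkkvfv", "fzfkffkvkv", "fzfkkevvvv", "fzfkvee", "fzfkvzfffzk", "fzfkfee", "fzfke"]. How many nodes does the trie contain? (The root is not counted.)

For each word, the new-node count is its length minus the longest prefix already in the trie:
  "fzfkv" → 5 new (f, z, f, k, v)
  "fzfkeeekfef" → prefix "fzfk" already present; 7 new (e, e, e, k, f, e, f)
  "fzfkkvfv" → prefix "fzfk" already present; 4 new (k, v, f, v)
  "fzfkffkvkv" → prefix "fzfk" already present; 6 new (f, f, k, v, k, v)
  "fzfkkevvvv" → prefix "fzfkk" already present; 5 new (e, v, v, v, v)
  "fzfkvee" → prefix "fzfkv" already present; 2 new (e, e)
  "fzfkvzfffzk" → prefix "fzfkv" already present; 6 new (z, f, f, f, z, k)
  "fzfkfee" → prefix "fzfkf" already present; 2 new (e, e)
  "fzfke" → prefix "fzfke" already present; 0 new (none)
Total nodes = 5 + 7 + 4 + 6 + 5 + 2 + 6 + 2 + 0 = 37

37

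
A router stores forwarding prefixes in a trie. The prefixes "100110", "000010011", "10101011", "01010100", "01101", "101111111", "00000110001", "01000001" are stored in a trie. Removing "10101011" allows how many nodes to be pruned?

A node on "10101011"'s path can go only if nothing else ends at it or branches off below it.
The suffix "01011" (5 nodes) is used only by "10101011"; the node for "101" still has the child "1", so pruning stops there.
Nodes removed: 5

5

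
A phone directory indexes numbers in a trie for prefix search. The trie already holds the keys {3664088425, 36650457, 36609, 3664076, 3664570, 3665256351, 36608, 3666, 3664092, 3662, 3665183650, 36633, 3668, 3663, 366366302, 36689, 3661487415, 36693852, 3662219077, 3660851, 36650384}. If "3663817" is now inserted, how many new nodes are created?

3

Walking "3663817" from the root, the first 4 characters ("3663") follow existing edges; "8" is the first miss.
New nodes needed: |"3663817"| − 4 = 7 − 4 = 3.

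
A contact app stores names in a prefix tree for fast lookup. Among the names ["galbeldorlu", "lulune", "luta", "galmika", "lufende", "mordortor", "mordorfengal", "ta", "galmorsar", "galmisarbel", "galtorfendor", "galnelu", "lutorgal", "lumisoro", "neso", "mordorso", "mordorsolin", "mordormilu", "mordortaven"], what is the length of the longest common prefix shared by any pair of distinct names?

Equivalently: take the maximum, over all pairs, of their longest common prefix length.
"mordorso" and "mordorsolin" agree on "mordorso" (8 characters) before diverging; nothing deeper is shared.
Longest shared-prefix length: 8

8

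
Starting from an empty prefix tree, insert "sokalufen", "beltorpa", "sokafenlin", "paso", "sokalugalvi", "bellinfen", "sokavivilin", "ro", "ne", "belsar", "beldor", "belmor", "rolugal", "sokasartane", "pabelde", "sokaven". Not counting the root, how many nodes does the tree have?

77

Trace insertions, counting only characters that open a new branch:
  "sokalufen" → 9 new (s, o, k, a, l, u, f, e, n)
  "beltorpa" → 8 new (b, e, l, t, o, r, p, a)
  "sokafenlin" → prefix "soka" already present; 6 new (f, e, n, l, i, n)
  "paso" → 4 new (p, a, s, o)
  "sokalugalvi" → prefix "sokalu" already present; 5 new (g, a, l, v, i)
  "bellinfen" → prefix "bel" already present; 6 new (l, i, n, f, e, n)
  "sokavivilin" → prefix "soka" already present; 7 new (v, i, v, i, l, i, n)
  "ro" → 2 new (r, o)
  "ne" → 2 new (n, e)
  "belsar" → prefix "bel" already present; 3 new (s, a, r)
  "beldor" → prefix "bel" already present; 3 new (d, o, r)
  "belmor" → prefix "bel" already present; 3 new (m, o, r)
  "rolugal" → prefix "ro" already present; 5 new (l, u, g, a, l)
  "sokasartane" → prefix "soka" already present; 7 new (s, a, r, t, a, n, e)
  "pabelde" → prefix "pa" already present; 5 new (b, e, l, d, e)
  "sokaven" → prefix "sokav" already present; 2 new (e, n)
Total nodes = 9 + 8 + 6 + 4 + 5 + 6 + 7 + 2 + 2 + 3 + 3 + 3 + 5 + 7 + 5 + 2 = 77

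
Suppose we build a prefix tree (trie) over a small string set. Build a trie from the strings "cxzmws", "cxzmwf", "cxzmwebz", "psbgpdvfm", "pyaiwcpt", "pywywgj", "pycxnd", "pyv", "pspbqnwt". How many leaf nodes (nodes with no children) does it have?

9

A leaf is a node with no children — equivalently, the end of a word that is not a proper prefix of any other stored word.
Those words: "cxzmwebz", "cxzmwf", "cxzmws", "psbgpdvfm", "pspbqnwt", "pyaiwcpt", "pycxnd", "pyv", "pywywgj"
Leaf count: 9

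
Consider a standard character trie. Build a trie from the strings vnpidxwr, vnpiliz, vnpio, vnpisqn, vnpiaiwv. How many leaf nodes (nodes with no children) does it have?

Leaves are exactly the stored words that no other stored word extends.
Those words: "vnpiaiwv", "vnpidxwr", "vnpiliz", "vnpio", "vnpisqn"
Leaf count: 5

5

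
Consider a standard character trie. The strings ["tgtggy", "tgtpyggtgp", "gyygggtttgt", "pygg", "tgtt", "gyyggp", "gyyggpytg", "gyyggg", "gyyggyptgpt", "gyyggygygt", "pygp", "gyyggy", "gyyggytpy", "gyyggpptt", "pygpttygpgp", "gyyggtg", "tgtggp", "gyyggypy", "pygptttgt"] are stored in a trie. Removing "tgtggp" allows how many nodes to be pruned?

A node on "tgtggp"'s path can go only if nothing else ends at it or branches off below it.
The suffix "p" (1 node) is used only by "tgtggp"; the node for "tgtgg" still has the child "y", so pruning stops there.
Nodes removed: 1

1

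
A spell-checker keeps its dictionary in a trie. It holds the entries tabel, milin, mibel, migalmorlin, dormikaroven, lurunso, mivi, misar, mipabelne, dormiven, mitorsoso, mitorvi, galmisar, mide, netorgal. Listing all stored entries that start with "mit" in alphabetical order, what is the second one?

Filter for "mit…" and sort: "mitorsoso", "mitorvi"
The 2nd is mitorvi.

mitorvi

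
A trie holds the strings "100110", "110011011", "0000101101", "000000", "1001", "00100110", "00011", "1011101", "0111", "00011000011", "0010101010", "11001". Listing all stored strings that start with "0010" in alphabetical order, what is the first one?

00100110

DFS of the "0010" subtree visits, in order: "00100110", "0010101010"
Position 1: 00100110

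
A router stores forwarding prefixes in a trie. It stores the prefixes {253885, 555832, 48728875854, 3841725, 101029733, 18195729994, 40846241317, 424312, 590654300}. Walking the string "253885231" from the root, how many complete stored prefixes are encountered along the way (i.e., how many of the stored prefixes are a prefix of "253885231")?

Walk "253885231" from the root; an end-of-word marker is hit whenever a stored word is a prefix of "253885231".
Prefixes of the query that are stored words: "253885"
Count: 1

1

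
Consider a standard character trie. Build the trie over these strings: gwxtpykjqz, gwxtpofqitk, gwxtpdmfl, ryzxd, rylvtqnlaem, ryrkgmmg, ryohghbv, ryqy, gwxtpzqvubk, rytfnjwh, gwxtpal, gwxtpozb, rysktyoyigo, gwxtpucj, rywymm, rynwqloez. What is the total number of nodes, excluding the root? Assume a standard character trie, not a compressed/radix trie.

87

For each word, the new-node count is its length minus the longest prefix already in the trie:
  "gwxtpykjqz" → 10 new (g, w, x, t, p, y, k, j, q, z)
  "gwxtpofqitk" → prefix "gwxtp" already present; 6 new (o, f, q, i, t, k)
  "gwxtpdmfl" → prefix "gwxtp" already present; 4 new (d, m, f, l)
  "ryzxd" → 5 new (r, y, z, x, d)
  "rylvtqnlaem" → prefix "ry" already present; 9 new (l, v, t, q, n, l, a, e, m)
  "ryrkgmmg" → prefix "ry" already present; 6 new (r, k, g, m, m, g)
  "ryohghbv" → prefix "ry" already present; 6 new (o, h, g, h, b, v)
  "ryqy" → prefix "ry" already present; 2 new (q, y)
  "gwxtpzqvubk" → prefix "gwxtp" already present; 6 new (z, q, v, u, b, k)
  "rytfnjwh" → prefix "ry" already present; 6 new (t, f, n, j, w, h)
  "gwxtpal" → prefix "gwxtp" already present; 2 new (a, l)
  "gwxtpozb" → prefix "gwxtpo" already present; 2 new (z, b)
  "rysktyoyigo" → prefix "ry" already present; 9 new (s, k, t, y, o, y, i, g, o)
  "gwxtpucj" → prefix "gwxtp" already present; 3 new (u, c, j)
  "rywymm" → prefix "ry" already present; 4 new (w, y, m, m)
  "rynwqloez" → prefix "ry" already present; 7 new (n, w, q, l, o, e, z)
Total nodes = 10 + 6 + 4 + 5 + 9 + 6 + 6 + 2 + 6 + 6 + 2 + 2 + 9 + 3 + 4 + 7 = 87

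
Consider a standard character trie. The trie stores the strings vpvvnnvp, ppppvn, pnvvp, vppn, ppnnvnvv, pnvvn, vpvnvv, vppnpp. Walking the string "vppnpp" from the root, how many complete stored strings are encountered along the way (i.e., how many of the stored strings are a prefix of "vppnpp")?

Walk "vppnpp" from the root; an end-of-word marker is hit whenever a stored word is a prefix of "vppnpp".
Prefixes of the query that are stored words: "vppn", "vppnpp"
Count: 2

2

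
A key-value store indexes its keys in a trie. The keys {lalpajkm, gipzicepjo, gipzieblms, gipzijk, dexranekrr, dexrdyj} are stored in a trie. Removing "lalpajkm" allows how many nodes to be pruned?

Walk "lalpajkm" from the leaf back toward the root, removing each node that no remaining word uses.
No other word shares any prefix with "lalpajkm", so all 8 of its nodes go.
Nodes removed: 8

8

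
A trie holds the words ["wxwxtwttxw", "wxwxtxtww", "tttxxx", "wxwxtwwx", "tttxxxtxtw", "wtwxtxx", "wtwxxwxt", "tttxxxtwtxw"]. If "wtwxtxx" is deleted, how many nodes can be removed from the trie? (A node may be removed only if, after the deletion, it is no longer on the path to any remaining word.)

3

A node on "wtwxtxx"'s path can go only if nothing else ends at it or branches off below it.
The suffix "txx" (3 nodes) is used only by "wtwxtxx"; the node for "wtwx" still has the child "x", so pruning stops there.
Nodes removed: 3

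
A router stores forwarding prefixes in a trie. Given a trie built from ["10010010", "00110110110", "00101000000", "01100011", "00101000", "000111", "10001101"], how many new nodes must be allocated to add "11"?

1

The longest prefix of "11" already in the trie is "1" (length 1).
So 2 − 1 = 1 new nodes.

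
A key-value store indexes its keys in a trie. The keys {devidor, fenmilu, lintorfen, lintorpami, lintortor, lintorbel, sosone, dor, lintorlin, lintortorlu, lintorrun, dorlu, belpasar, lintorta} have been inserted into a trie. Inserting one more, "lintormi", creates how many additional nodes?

2

"lintor" is already a path in the trie; the remaining "mi" must be added.
So 8 − 6 = 2 new nodes.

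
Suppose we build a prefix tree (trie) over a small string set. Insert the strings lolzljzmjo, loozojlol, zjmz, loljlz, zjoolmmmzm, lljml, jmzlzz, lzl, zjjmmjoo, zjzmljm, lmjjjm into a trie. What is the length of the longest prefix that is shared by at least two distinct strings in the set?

3

Equivalently: take the maximum, over all pairs, of their longest common prefix length.
e.g. "loljlz" and "lolzljzmjo" share the prefix "lol" of length 3; no pair shares a longer one.
Longest shared-prefix length: 3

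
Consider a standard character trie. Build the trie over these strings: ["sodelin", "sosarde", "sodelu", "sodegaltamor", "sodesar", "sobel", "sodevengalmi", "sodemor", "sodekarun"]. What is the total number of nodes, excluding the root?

Trace insertions, counting only characters that open a new branch:
  "sodelin" → 7 new (s, o, d, e, l, i, n)
  "sosarde" → prefix "so" already present; 5 new (s, a, r, d, e)
  "sodelu" → prefix "sodel" already present; 1 new (u)
  "sodegaltamor" → prefix "sode" already present; 8 new (g, a, l, t, a, m, o, r)
  "sodesar" → prefix "sode" already present; 3 new (s, a, r)
  "sobel" → prefix "so" already present; 3 new (b, e, l)
  "sodevengalmi" → prefix "sode" already present; 8 new (v, e, n, g, a, l, m, i)
  "sodemor" → prefix "sode" already present; 3 new (m, o, r)
  "sodekarun" → prefix "sode" already present; 5 new (k, a, r, u, n)
Total nodes = 7 + 5 + 1 + 8 + 3 + 3 + 8 + 3 + 5 = 43

43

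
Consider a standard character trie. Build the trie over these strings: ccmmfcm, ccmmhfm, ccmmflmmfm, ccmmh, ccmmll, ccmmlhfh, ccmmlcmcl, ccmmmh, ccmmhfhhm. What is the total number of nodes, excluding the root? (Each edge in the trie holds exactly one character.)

29

Insert word by word; a character creates a node only if that edge doesn't already exist:
  "ccmmfcm" → 7 new (c, c, m, m, f, c, m)
  "ccmmhfm" → prefix "ccmm" already present; 3 new (h, f, m)
  "ccmmflmmfm" → prefix "ccmmf" already present; 5 new (l, m, m, f, m)
  "ccmmh" → prefix "ccmmh" already present; 0 new (none)
  "ccmmll" → prefix "ccmm" already present; 2 new (l, l)
  "ccmmlhfh" → prefix "ccmml" already present; 3 new (h, f, h)
  "ccmmlcmcl" → prefix "ccmml" already present; 4 new (c, m, c, l)
  "ccmmmh" → prefix "ccmm" already present; 2 new (m, h)
  "ccmmhfhhm" → prefix "ccmmhf" already present; 3 new (h, h, m)
Total nodes = 7 + 3 + 5 + 0 + 2 + 3 + 4 + 2 + 3 = 29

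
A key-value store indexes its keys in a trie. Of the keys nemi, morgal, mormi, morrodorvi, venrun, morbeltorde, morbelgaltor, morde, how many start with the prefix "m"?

Walk to "m"; the words in its subtree are exactly those with that prefix.
Words under "m": morbelgaltor, morbeltorde, morde, morgal, mormi, morrodorvi
Count: 6

6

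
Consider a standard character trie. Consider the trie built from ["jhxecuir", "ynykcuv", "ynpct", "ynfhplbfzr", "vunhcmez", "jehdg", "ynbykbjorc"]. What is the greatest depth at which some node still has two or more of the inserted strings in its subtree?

The deepest shared node is where two words last agree before diverging.
"ynbykbjorc" and "ynfhplbfzr" agree on "yn" (2 characters) before diverging; nothing deeper is shared.
Longest shared-prefix length: 2

2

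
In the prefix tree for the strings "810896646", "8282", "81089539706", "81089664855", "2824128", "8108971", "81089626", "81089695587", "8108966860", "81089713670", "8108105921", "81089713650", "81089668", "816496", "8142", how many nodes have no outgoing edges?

13

Leaves are exactly the stored words that no other stored word extends.
Those words: "2824128", "8108105921", "81089539706", "81089626", "810896646", "81089664855", "8108966860", "81089695587", "81089713650", "81089713670", "8142", "816496", "8282"
Leaf count: 13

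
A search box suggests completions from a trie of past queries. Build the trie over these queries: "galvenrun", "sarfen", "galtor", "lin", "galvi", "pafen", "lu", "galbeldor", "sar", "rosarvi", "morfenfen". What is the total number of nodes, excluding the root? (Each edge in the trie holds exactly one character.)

Count nodes per top-level branch (shared prefixes stored once):
  'g'-branch (galbeldor, galtor, galvenrun, galvi): 19 nodes
  'l'-branch (lin, lu): 4 nodes
  'm'-branch (morfenfen): 9 nodes
  'p'-branch (pafen): 5 nodes
  'r'-branch (rosarvi): 7 nodes
  's'-branch (sar, sarfen): 6 nodes
Sum: 50

50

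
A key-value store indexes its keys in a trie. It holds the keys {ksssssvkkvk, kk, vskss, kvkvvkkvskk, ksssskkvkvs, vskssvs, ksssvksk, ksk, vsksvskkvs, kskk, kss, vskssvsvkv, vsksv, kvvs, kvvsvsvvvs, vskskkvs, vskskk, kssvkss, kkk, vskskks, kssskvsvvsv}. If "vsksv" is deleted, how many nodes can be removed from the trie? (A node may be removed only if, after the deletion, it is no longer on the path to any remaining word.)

After clearing the end-marker at "vsksv", prune upward until reaching a node still needed by another word.
Every node on "vsksv" is still needed (e.g. by "vsksvskkvs"), so nothing is freed.
Nodes removed: 0

0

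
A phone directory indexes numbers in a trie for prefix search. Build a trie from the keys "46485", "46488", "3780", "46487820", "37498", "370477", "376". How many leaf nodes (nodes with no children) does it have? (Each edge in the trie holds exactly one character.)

7

A leaf is a node with no children — equivalently, the end of a word that is not a proper prefix of any other stored word.
Those words: "370477", "37498", "376", "3780", "46485", "46487820", "46488"
Leaf count: 7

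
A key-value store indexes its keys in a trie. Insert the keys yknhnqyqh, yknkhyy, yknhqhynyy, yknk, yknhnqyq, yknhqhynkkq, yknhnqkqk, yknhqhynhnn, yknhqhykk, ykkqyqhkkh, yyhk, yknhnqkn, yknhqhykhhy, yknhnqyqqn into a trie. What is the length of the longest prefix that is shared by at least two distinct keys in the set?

Equivalently: take the maximum, over all pairs, of their longest common prefix length.
"yknhnqyq" and "yknhnqyqh" agree on "yknhnqyq" (8 characters) before diverging; nothing deeper is shared.
Longest shared-prefix length: 8

8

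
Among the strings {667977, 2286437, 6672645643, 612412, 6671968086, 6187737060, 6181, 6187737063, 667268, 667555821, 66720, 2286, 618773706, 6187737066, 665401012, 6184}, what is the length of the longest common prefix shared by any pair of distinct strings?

Equivalently: take the maximum, over all pairs, of their longest common prefix length.
e.g. "618773706" and "6187737060" share the prefix "618773706" of length 9; no pair shares a longer one.
Longest shared-prefix length: 9

9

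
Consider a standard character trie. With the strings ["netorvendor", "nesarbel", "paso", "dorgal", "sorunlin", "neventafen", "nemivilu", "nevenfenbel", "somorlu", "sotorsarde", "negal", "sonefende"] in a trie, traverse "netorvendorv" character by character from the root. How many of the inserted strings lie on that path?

1

Traverse "netorvendorv" character by character; count nodes along the way that are marked as word ends.
Prefixes of the query that are stored words: "netorvendor"
Count: 1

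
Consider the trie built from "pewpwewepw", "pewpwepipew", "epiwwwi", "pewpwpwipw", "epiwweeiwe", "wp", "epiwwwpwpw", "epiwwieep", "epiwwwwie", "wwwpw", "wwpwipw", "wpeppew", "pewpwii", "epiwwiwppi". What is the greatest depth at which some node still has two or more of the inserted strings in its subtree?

Equivalently: take the maximum, over all pairs, of their longest common prefix length.
"epiwwieep" and "epiwwiwppi" agree on "epiwwi" (6 characters) before diverging; nothing deeper is shared.
Longest shared-prefix length: 6

6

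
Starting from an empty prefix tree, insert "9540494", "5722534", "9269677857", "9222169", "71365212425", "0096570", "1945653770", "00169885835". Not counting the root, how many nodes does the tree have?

Count nodes per top-level branch (shared prefixes stored once):
  '0'-branch (00169885835, 0096570): 16 nodes
  '1'-branch (1945653770): 10 nodes
  '5'-branch (5722534): 7 nodes
  '7'-branch (71365212425): 11 nodes
  '9'-branch (9222169, 9269677857, 9540494): 21 nodes
Sum: 65

65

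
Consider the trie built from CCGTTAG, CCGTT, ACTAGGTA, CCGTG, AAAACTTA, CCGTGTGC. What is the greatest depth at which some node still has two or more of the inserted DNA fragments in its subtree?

Look for the deepest trie node that still has at least two words in its subtree.
e.g. "CCGTG" and "CCGTGTGC" share the prefix "CCGTG" of length 5; no pair shares a longer one.
Longest shared-prefix length: 5

5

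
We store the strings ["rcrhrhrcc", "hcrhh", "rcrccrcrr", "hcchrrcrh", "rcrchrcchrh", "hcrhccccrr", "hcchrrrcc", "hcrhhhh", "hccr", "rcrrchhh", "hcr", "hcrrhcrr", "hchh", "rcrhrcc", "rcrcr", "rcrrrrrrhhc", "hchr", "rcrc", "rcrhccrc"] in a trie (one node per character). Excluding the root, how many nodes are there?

73

Count nodes per top-level branch (shared prefixes stored once):
  'h'-branch (hcchrrcrh, hcchrrrcc, hccr, hchh, hchr, hcr, hcrhccccrr, hcrhh, hcrhhhh, hcrrhcrr): 32 nodes
  'r'-branch (rcrc, rcrccrcrr, rcrchrcchrh, rcrcr, rcrhccrc, rcrhrcc, rcrhrhrcc, rcrrchhh, rcrrrrrrhhc): 41 nodes
Sum: 73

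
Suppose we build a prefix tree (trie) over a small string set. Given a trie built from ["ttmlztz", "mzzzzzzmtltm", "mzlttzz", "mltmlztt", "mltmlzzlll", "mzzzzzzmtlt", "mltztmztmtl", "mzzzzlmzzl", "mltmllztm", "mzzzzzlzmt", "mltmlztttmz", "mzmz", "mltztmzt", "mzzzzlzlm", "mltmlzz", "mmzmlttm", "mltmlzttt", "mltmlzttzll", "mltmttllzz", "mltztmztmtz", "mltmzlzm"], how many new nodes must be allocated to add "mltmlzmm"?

The longest prefix of "mltmlzmm" already in the trie is "mltmlz" (length 6).
New nodes needed: |"mltmlzmm"| − 6 = 8 − 6 = 2.

2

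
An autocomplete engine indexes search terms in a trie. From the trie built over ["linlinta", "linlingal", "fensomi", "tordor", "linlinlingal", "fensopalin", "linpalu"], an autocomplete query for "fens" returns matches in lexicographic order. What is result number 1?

fensomi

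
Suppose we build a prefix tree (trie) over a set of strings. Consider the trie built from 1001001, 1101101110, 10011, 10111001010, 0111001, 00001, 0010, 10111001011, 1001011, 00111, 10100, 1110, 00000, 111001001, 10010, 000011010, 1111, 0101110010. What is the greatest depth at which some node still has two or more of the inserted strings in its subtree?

10

The deepest shared node is where two words last agree before diverging.
"10111001010" and "10111001011" agree on "1011100101" (10 characters) before diverging; nothing deeper is shared.
Longest shared-prefix length: 10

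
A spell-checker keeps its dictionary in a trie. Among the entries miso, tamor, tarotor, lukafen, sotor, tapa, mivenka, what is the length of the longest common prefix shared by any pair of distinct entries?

2

The deepest shared node is where two words last agree before diverging.
"miso" and "mivenka" agree on "mi" (2 characters) before diverging; nothing deeper is shared.
Longest shared-prefix length: 2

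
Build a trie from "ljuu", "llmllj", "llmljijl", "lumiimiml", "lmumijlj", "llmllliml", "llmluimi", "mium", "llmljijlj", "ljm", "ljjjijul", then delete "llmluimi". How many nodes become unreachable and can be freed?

A node on "llmluimi"'s path can go only if nothing else ends at it or branches off below it.
The suffix "uimi" (4 nodes) is used only by "llmluimi"; the node for "llml" still has the child "l", so pruning stops there.
Nodes removed: 4

4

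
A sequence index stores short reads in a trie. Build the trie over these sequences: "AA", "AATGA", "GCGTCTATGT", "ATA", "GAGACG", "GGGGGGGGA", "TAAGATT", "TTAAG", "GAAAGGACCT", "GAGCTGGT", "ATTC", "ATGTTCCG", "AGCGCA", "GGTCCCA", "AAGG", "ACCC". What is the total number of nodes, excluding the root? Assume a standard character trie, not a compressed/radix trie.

Count nodes per top-level branch (shared prefixes stored once):
  'A'-branch (AA, AAGG, AATGA, ACCC, AGCGCA, ATA, ATGTTCCG, ATTC): 25 nodes
  'G'-branch (GAAAGGACCT, GAGACG, GAGCTGGT, GCGTCTATGT, GGGGGGGGA, GGTCCCA): 41 nodes
  'T'-branch (TAAGATT, TTAAG): 11 nodes
Sum: 77

77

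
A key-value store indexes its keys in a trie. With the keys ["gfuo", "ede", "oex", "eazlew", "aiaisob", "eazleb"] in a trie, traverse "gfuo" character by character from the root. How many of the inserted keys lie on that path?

Traverse "gfuo" character by character; count nodes along the way that are marked as word ends.
Prefixes of the query that are stored words: "gfuo"
Count: 1

1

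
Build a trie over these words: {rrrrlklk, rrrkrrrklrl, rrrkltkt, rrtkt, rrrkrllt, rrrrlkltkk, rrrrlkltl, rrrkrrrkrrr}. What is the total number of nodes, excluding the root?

33

Insert word by word; a character creates a node only if that edge doesn't already exist:
  "rrrrlklk" → 8 new (r, r, r, r, l, k, l, k)
  "rrrkrrrklrl" → prefix "rrr" already present; 8 new (k, r, r, r, k, l, r, l)
  "rrrkltkt" → prefix "rrrk" already present; 4 new (l, t, k, t)
  "rrtkt" → prefix "rr" already present; 3 new (t, k, t)
  "rrrkrllt" → prefix "rrrkr" already present; 3 new (l, l, t)
  "rrrrlkltkk" → prefix "rrrrlkl" already present; 3 new (t, k, k)
  "rrrrlkltl" → prefix "rrrrlklt" already present; 1 new (l)
  "rrrkrrrkrrr" → prefix "rrrkrrrk" already present; 3 new (r, r, r)
Total nodes = 8 + 8 + 4 + 3 + 3 + 3 + 1 + 3 = 33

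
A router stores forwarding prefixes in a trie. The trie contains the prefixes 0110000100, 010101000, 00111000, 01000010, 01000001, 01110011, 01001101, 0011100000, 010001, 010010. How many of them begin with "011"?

Filter for entries beginning with "011":
Words under "011": 0110000100, 01110011
Count: 2

2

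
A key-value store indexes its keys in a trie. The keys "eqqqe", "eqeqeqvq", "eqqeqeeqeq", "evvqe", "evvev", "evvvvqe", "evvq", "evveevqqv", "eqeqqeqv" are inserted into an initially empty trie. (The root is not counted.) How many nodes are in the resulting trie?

Trie structure (* marks end of a word):
(root)
└─ e
   ├─ q
   │  ├─ e
   │  │  └─ q
   │  │     ├─ e
   │  │     │  └─ q
   │  │     │     └─ v
   │  │     │        └─ q *
   │  │     └─ q
   │  │        └─ e
   │  │           └─ q
   │  │              └─ v *
   │  └─ q
   │     ├─ e
   │     │  └─ q
   │     │     └─ e
   │     │        └─ e
   │     │           └─ q
   │     │              └─ e
   │     │                 └─ q *
   │     └─ q
   │        └─ e *
   └─ v
      └─ v
         ├─ e
         │  ├─ e
         │  │  └─ v
         │  │     └─ q
         │  │        └─ q
         │  │           └─ v *
         │  └─ v *
         ├─ q *
         │  └─ e *
         └─ v
            └─ v
               └─ q
                  └─ e *
Counting every labelled node above: 37.

37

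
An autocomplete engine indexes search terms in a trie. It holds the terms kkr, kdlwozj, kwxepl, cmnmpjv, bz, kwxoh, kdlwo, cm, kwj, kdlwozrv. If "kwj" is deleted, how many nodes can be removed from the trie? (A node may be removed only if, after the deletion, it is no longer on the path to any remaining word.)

1

Walk "kwj" from the leaf back toward the root, removing each node that no remaining word uses.
The suffix "j" (1 node) is used only by "kwj"; the node for "kw" still has the child "x", so pruning stops there.
Nodes removed: 1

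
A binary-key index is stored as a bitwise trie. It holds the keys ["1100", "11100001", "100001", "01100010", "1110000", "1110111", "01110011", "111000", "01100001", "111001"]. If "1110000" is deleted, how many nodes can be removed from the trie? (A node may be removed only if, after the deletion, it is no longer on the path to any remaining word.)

After clearing the end-marker at "1110000", prune upward until reaching a node still needed by another word.
Every node on "1110000" is still needed (e.g. by "11100001"), so nothing is freed.
Nodes removed: 0

0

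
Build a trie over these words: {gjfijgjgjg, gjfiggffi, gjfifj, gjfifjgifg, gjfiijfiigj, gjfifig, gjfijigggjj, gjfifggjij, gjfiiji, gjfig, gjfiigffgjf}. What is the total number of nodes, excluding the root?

Insert word by word; a character creates a node only if that edge doesn't already exist:
  "gjfijgjgjg" → 10 new (g, j, f, i, j, g, j, g, j, g)
  "gjfiggffi" → prefix "gjfi" already present; 5 new (g, g, f, f, i)
  "gjfifj" → prefix "gjfi" already present; 2 new (f, j)
  "gjfifjgifg" → prefix "gjfifj" already present; 4 new (g, i, f, g)
  "gjfiijfiigj" → prefix "gjfi" already present; 7 new (i, j, f, i, i, g, j)
  "gjfifig" → prefix "gjfif" already present; 2 new (i, g)
  "gjfijigggjj" → prefix "gjfij" already present; 6 new (i, g, g, g, j, j)
  "gjfifggjij" → prefix "gjfif" already present; 5 new (g, g, j, i, j)
  "gjfiiji" → prefix "gjfiij" already present; 1 new (i)
  "gjfig" → prefix "gjfig" already present; 0 new (none)
  "gjfiigffgjf" → prefix "gjfii" already present; 6 new (g, f, f, g, j, f)
Total nodes = 10 + 5 + 2 + 4 + 7 + 2 + 6 + 5 + 1 + 0 + 6 = 48

48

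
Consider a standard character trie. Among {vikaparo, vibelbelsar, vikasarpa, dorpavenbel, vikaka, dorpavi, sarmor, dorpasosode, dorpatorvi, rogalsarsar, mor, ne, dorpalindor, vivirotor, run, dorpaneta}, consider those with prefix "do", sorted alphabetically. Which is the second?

DFS of the "do" subtree visits, in order: "dorpalindor", "dorpaneta", "dorpasosode", "dorpatorvi", "dorpavenbel", "dorpavi"
The 2nd is dorpaneta.

dorpaneta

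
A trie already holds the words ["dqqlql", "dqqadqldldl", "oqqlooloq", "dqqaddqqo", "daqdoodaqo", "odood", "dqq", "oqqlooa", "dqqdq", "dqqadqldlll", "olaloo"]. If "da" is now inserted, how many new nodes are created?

0

"da" is already a full path in the trie; only an end-marker is added.
No new nodes are needed: 0.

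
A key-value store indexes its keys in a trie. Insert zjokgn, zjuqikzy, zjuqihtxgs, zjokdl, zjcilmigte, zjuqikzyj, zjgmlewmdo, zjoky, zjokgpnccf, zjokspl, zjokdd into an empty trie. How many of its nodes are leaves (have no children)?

10

Leaves are exactly the stored words that no other stored word extends.
Those words: "zjcilmigte", "zjgmlewmdo", "zjokdd", "zjokdl", "zjokgn", "zjokgpnccf", "zjokspl", "zjoky", "zjuqihtxgs", "zjuqikzyj"
Leaf count: 10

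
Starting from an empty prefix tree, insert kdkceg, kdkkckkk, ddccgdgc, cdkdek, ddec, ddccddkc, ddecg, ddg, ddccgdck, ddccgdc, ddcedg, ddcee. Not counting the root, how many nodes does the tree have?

Trie structure (* marks end of a word):
(root)
├─ c
│  └─ d
│     └─ k
│        └─ d
│           └─ e
│              └─ k *
├─ d
│  └─ d
│     ├─ c
│     │  ├─ c
│     │  │  ├─ d
│     │  │  │  └─ d
│     │  │  │     └─ k
│     │  │  │        └─ c *
│     │  │  └─ g
│     │  │     └─ d
│     │  │        ├─ c *
│     │  │        │  └─ k *
│     │  │        └─ g
│     │  │           └─ c *
│     │  └─ e
│     │     ├─ d
│     │     │  └─ g *
│     │     └─ e *
│     ├─ e
│     │  └─ c *
│     │     └─ g *
│     └─ g *
└─ k
   └─ d
      └─ k
         ├─ c
         │  └─ e
         │     └─ g *
         └─ k
            └─ c
               └─ k
                  └─ k
                     └─ k *
Counting every labelled node above: 39.

39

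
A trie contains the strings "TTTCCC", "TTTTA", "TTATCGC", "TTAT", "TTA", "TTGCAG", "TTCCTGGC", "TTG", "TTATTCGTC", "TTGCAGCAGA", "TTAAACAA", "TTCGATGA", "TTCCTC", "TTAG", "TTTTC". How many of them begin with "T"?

Walk to "T"; the words in its subtree are exactly those with that prefix.
Words under "T": TTA, TTAAACAA, TTAG, TTAT, TTATCGC, TTATTCGTC, TTCCTC, TTCCTGGC, TTCGATGA, TTG, TTGCAG, TTGCAGCAGA, TTTCCC, TTTTA, TTTTC
Count: 15

15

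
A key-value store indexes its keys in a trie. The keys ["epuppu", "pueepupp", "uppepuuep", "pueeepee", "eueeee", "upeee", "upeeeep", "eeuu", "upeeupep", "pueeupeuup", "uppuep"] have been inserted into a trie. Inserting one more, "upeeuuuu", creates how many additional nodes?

Walking "upeeuuuu" from the root, the first 5 characters ("upeeu") follow existing edges; "u" is the first miss.
New nodes needed: |"upeeuuuu"| − 5 = 8 − 5 = 3.

3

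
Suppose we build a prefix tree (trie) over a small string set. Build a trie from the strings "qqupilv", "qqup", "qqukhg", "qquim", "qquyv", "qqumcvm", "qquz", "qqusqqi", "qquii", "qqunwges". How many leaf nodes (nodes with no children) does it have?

A leaf is a node with no children — equivalently, the end of a word that is not a proper prefix of any other stored word.
Those words: "qquii", "qquim", "qqukhg", "qqumcvm", "qqunwges", "qqupilv", "qqusqqi", "qquyv", "qquz"
Leaf count: 9

9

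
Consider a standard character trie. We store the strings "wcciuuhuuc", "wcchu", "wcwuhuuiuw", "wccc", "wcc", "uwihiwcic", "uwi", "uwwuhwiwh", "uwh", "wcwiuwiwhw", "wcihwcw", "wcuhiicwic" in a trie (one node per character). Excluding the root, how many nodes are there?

58

Insert word by word; a character creates a node only if that edge doesn't already exist:
  "wcciuuhuuc" → 10 new (w, c, c, i, u, u, h, u, u, c)
  "wcchu" → prefix "wcc" already present; 2 new (h, u)
  "wcwuhuuiuw" → prefix "wc" already present; 8 new (w, u, h, u, u, i, u, w)
  "wccc" → prefix "wcc" already present; 1 new (c)
  "wcc" → prefix "wcc" already present; 0 new (none)
  "uwihiwcic" → 9 new (u, w, i, h, i, w, c, i, c)
  "uwi" → prefix "uwi" already present; 0 new (none)
  "uwwuhwiwh" → prefix "uw" already present; 7 new (w, u, h, w, i, w, h)
  "uwh" → prefix "uw" already present; 1 new (h)
  "wcwiuwiwhw" → prefix "wcw" already present; 7 new (i, u, w, i, w, h, w)
  "wcihwcw" → prefix "wc" already present; 5 new (i, h, w, c, w)
  "wcuhiicwic" → prefix "wc" already present; 8 new (u, h, i, i, c, w, i, c)
Total nodes = 10 + 2 + 8 + 1 + 0 + 9 + 0 + 7 + 1 + 7 + 5 + 8 = 58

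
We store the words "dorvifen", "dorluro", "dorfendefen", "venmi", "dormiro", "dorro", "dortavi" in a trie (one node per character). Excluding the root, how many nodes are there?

Insert word by word; a character creates a node only if that edge doesn't already exist:
  "dorvifen" → 8 new (d, o, r, v, i, f, e, n)
  "dorluro" → prefix "dor" already present; 4 new (l, u, r, o)
  "dorfendefen" → prefix "dor" already present; 8 new (f, e, n, d, e, f, e, n)
  "venmi" → 5 new (v, e, n, m, i)
  "dormiro" → prefix "dor" already present; 4 new (m, i, r, o)
  "dorro" → prefix "dor" already present; 2 new (r, o)
  "dortavi" → prefix "dor" already present; 4 new (t, a, v, i)
Total nodes = 8 + 4 + 8 + 5 + 4 + 2 + 4 = 35

35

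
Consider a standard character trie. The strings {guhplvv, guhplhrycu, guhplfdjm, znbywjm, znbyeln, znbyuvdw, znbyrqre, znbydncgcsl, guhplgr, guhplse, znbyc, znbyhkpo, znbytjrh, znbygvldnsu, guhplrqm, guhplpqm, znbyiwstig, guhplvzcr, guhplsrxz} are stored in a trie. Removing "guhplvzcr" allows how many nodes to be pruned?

3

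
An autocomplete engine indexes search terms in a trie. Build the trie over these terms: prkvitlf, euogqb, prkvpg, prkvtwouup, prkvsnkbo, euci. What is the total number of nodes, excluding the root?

29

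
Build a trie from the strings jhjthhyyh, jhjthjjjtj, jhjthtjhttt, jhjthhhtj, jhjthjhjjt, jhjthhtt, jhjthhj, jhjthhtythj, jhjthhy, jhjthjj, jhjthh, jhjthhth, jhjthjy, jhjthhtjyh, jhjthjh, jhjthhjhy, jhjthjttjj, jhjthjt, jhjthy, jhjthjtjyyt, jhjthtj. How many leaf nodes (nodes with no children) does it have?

Leaves are exactly the stored words that no other stored word extends.
Those words: "jhjthhhtj", "jhjthhjhy", "jhjthhth", "jhjthhtjyh", "jhjthhtt", "jhjthhtythj", "jhjthhyyh", "jhjthjhjjt", "jhjthjjjtj", "jhjthjtjyyt", "jhjthjttjj", "jhjthjy", "jhjthtjhttt", "jhjthy"
Leaf count: 14

14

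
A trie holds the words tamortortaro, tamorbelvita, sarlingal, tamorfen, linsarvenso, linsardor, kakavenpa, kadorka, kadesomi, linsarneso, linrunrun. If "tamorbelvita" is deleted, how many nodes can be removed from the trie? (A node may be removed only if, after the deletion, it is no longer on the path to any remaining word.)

A node on "tamorbelvita"'s path can go only if nothing else ends at it or branches off below it.
The suffix "belvita" (7 nodes) is used only by "tamorbelvita"; the node for "tamor" still has the child "t", so pruning stops there.
Nodes removed: 7

7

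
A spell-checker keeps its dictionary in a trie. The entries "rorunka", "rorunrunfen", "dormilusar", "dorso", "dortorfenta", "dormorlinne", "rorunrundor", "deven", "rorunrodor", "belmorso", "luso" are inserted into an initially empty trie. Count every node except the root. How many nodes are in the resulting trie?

Insert word by word; a character creates a node only if that edge doesn't already exist:
  "rorunka" → 7 new (r, o, r, u, n, k, a)
  "rorunrunfen" → prefix "rorun" already present; 6 new (r, u, n, f, e, n)
  "dormilusar" → 10 new (d, o, r, m, i, l, u, s, a, r)
  "dorso" → prefix "dor" already present; 2 new (s, o)
  "dortorfenta" → prefix "dor" already present; 8 new (t, o, r, f, e, n, t, a)
  "dormorlinne" → prefix "dorm" already present; 7 new (o, r, l, i, n, n, e)
  "rorunrundor" → prefix "rorunrun" already present; 3 new (d, o, r)
  "deven" → prefix "d" already present; 4 new (e, v, e, n)
  "rorunrodor" → prefix "rorunr" already present; 4 new (o, d, o, r)
  "belmorso" → 8 new (b, e, l, m, o, r, s, o)
  "luso" → 4 new (l, u, s, o)
Total nodes = 7 + 6 + 10 + 2 + 8 + 7 + 3 + 4 + 4 + 8 + 4 = 63

63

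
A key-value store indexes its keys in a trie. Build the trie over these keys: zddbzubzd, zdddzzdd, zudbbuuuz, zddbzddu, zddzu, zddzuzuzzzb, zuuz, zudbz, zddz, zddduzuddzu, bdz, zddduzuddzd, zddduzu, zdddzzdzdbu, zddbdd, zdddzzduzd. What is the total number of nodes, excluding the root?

For each word, the new-node count is its length minus the longest prefix already in the trie:
  "zddbzubzd" → 9 new (z, d, d, b, z, u, b, z, d)
  "zdddzzdd" → prefix "zdd" already present; 5 new (d, z, z, d, d)
  "zudbbuuuz" → prefix "z" already present; 8 new (u, d, b, b, u, u, u, z)
  "zddbzddu" → prefix "zddbz" already present; 3 new (d, d, u)
  "zddzu" → prefix "zdd" already present; 2 new (z, u)
  "zddzuzuzzzb" → prefix "zddzu" already present; 6 new (z, u, z, z, z, b)
  "zuuz" → prefix "zu" already present; 2 new (u, z)
  "zudbz" → prefix "zudb" already present; 1 new (z)
  "zddz" → prefix "zddz" already present; 0 new (none)
  "zddduzuddzu" → prefix "zddd" already present; 7 new (u, z, u, d, d, z, u)
  "bdz" → 3 new (b, d, z)
  "zddduzuddzd" → prefix "zddduzuddz" already present; 1 new (d)
  "zddduzu" → prefix "zddduzu" already present; 0 new (none)
  "zdddzzdzdbu" → prefix "zdddzzd" already present; 4 new (z, d, b, u)
  "zddbdd" → prefix "zddb" already present; 2 new (d, d)
  "zdddzzduzd" → prefix "zdddzzd" already present; 3 new (u, z, d)
Total nodes = 9 + 5 + 8 + 3 + 2 + 6 + 2 + 1 + 0 + 7 + 3 + 1 + 0 + 4 + 2 + 3 = 56

56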